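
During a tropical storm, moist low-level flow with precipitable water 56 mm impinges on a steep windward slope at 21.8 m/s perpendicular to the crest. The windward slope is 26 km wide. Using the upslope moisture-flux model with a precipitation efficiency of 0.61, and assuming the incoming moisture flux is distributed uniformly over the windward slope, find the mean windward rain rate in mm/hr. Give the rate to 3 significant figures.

Incoming column moisture flux per unit ridge length: F = V × PW = 21.8 × 56 = 1220.8 mm·m/s.
Spread over the 26 km slope with efficiency ε = 0.61: R = ε·F/W = 0.61 × 1220.8 / 26000 m = 2.864e-02 mm/s.
R = 2.864e-02 × 3600 = 103 mm/hr.

R ≈ 103 mm/hr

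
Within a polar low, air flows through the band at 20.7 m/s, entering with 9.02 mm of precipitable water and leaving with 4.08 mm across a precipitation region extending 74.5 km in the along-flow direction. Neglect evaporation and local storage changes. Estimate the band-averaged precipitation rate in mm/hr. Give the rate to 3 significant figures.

R ≈ 4.94 mm/hr

Column moisture flux per unit crosswind length is F = V × PW.
Inflow: F_in = 20.7 × 9.02 = 186.714 mm·m/s
Outflow: F_out = 20.7 × 4.08 = 84.456 mm·m/s
Steady-state rate R = (F_in − F_out)/L = (186.714 − 84.456) / 74500 m = 1.373e-03 mm/s.
R = 1.373e-03 × 3600 = 4.94 mm/hr.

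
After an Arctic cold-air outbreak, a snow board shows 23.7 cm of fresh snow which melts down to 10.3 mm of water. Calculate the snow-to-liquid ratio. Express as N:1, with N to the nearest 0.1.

ratio ≈ 23.0

Ratio = snow depth / SWE = 237 mm / 10.3 mm = 23.0, i.e. 23.0:1.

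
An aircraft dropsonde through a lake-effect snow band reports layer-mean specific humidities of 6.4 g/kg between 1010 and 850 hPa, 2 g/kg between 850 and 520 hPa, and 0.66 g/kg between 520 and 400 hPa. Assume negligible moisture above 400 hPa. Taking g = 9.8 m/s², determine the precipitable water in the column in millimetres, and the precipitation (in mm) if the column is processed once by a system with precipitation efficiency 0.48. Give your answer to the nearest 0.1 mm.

Precipitable water is the column-integrated vapour mass per unit area: PW = (1/g) Σ q̄ Δp, with q in kg/kg and Δp in Pa (1 kg/m² of water = 1 mm).
Layer 1010–850 hPa: Δp = 160 hPa = 16000 Pa, q̄ = 0.0064 kg/kg → 0.0064 × 16000 / 9.8 = 10.45 mm
Layer 850–520 hPa: Δp = 330 hPa = 33000 Pa, q̄ = 0.002 kg/kg → 0.002 × 33000 / 9.8 = 6.73 mm
Layer 520–400 hPa: Δp = 120 hPa = 12000 Pa, q̄ = 0.00066 kg/kg → 0.00066 × 12000 / 9.8 = 0.81 mm
PW = 10.45 + 6.73 + 0.81 = 17.99 ≈ 18.0 mm.
Precipitation = ε × PW = 0.48 × 18.0 = 8.6 mm.

PW ≈ 18.0 mm; precipitation ≈ 8.6 mm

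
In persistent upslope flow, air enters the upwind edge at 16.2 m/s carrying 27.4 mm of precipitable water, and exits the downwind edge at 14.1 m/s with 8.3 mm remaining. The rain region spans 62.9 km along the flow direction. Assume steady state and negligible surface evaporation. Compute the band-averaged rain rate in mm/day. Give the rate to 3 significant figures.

R ≈ 449 mm/day

Column moisture flux per unit crosswind length is F = V × PW.
Inflow: F_in = 16.2 × 27.4 = 443.88 mm·m/s
Outflow: F_out = 14.1 × 8.3 = 117.03 mm·m/s
Steady-state rate R = (F_in − F_out)/L = (443.88 − 117.03) / 62900 m = 5.196e-03 mm/s.
R = 5.196e-03 × 3600 × 24 = 449 mm/day.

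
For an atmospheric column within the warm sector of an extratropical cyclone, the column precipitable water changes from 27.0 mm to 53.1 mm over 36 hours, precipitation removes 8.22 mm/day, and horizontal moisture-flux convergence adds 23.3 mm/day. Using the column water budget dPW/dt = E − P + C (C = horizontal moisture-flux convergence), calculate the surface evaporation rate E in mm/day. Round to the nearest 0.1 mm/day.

E ≈ 2.3 mm/day

dPW/dt = (53.1 − 27.0) mm / (36/24 day) = +17.400 mm/day.
E = dPW/dt + P − C = (+17.400) + 8.22 − (23.3) = 2.3 mm/day.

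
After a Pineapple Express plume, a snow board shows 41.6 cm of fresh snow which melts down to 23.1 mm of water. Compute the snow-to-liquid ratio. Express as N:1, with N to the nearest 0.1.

ratio ≈ 18.0

Ratio = snow depth / SWE = 416 mm / 23.1 mm = 18.0, i.e. 18.0:1.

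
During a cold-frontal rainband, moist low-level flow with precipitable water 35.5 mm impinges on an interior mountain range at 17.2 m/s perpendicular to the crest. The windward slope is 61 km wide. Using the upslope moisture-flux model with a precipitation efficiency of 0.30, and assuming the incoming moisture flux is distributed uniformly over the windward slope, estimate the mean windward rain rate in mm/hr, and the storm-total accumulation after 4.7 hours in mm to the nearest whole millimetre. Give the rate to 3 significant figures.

R ≈ 10.8 mm/hr; total ≈ 51 mm

Incoming column moisture flux per unit ridge length: F = V × PW = 17.2 × 35.5 = 610.6 mm·m/s.
Spread over the 61 km slope with efficiency ε = 0.30: R = ε·F/W = 0.30 × 610.6 / 61000 m = 3.003e-03 mm/s.
R = 3.003e-03 × 3600 = 10.8 mm/hr.
Over 4.7 h: total = 10.8 × 4.7 = 50.76 ≈ 51 mm.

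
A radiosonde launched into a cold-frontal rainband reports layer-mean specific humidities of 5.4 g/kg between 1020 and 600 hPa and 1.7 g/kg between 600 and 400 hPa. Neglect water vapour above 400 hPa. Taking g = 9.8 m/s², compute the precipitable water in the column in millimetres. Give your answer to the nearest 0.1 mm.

PW ≈ 26.6 mm

Precipitable water is the column-integrated vapour mass per unit area: PW = (1/g) Σ q̄ Δp, with q in kg/kg and Δp in Pa (1 kg/m² of water = 1 mm).
Layer 1020–600 hPa: Δp = 420 hPa = 42000 Pa, q̄ = 0.0054 kg/kg → 0.0054 × 42000 / 9.8 = 23.14 mm
Layer 600–400 hPa: Δp = 200 hPa = 20000 Pa, q̄ = 0.0017 kg/kg → 0.0017 × 20000 / 9.8 = 3.47 mm
PW = 23.14 + 3.47 = 26.61 ≈ 26.6 mm.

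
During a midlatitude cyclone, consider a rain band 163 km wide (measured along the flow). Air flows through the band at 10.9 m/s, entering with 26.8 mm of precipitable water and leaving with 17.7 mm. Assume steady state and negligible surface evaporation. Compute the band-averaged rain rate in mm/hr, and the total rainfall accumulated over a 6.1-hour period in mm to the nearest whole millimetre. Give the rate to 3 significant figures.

Column moisture flux per unit crosswind length is F = V × PW.
Inflow: F_in = 10.9 × 26.8 = 292.12 mm·m/s
Outflow: F_out = 10.9 × 17.7 = 192.93 mm·m/s
Steady-state rate R = (F_in − F_out)/L = (292.12 − 192.93) / 163000 m = 6.085e-04 mm/s.
R = 6.085e-04 × 3600 = 2.19 mm/hr.
Over 6.1 h: total = 2.19 × 6.1 = 13.359 ≈ 13 mm.

R ≈ 2.19 mm/hr; total ≈ 13 mm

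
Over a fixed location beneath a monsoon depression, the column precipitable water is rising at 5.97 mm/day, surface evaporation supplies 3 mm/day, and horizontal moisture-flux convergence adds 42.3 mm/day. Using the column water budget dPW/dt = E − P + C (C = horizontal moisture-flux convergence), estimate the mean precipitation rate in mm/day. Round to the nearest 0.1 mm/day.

dPW/dt = +5.97 mm/day.
P = E + C − dPW/dt = 3 + (42.3) − (+5.97) = 39.3 mm/day.

P ≈ 39.3 mm/day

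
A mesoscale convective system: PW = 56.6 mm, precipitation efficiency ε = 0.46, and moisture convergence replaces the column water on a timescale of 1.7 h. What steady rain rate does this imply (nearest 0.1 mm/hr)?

Each overturning extracts ε × PW = 0.46 × 56.6 = 26.036 mm.
Rate = ε·PW / τ = 26.036 / 1.7 h = 15.3 mm/hr.

R ≈ 15.3 mm/hr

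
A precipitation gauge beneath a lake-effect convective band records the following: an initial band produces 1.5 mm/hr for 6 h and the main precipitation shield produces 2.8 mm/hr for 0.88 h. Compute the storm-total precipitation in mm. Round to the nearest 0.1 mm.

Total = Σ Rᵢ Δtᵢ = 1.5 × 6 + 2.8 × 0.88
      = 9 + 2.464 = 11.5 mm.

total ≈ 11.5 mm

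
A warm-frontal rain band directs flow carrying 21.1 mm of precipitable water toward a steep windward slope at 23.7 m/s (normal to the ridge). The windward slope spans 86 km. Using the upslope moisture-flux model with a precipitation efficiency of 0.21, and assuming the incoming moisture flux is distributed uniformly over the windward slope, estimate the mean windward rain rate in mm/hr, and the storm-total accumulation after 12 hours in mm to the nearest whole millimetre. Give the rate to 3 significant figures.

Incoming column moisture flux per unit ridge length: F = V × PW = 23.7 × 21.1 = 500.07 mm·m/s.
Spread over the 86 km slope with efficiency ε = 0.21: R = ε·F/W = 0.21 × 500.07 / 86000 m = 1.221e-03 mm/s.
R = 1.221e-03 × 3600 = 4.40 mm/hr.
Over 12 h: total = 4.40 × 12 = 52.8 ≈ 53 mm.

R ≈ 4.40 mm/hr; total ≈ 53 mm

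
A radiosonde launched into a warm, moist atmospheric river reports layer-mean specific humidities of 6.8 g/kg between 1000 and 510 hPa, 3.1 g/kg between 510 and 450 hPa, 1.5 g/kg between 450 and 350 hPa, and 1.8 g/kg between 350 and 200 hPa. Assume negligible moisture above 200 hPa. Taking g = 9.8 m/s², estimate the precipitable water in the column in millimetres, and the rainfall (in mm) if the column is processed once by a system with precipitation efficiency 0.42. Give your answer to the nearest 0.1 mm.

PW ≈ 40.2 mm; rainfall ≈ 16.9 mm

Precipitable water is the column-integrated vapour mass per unit area: PW = (1/g) Σ q̄ Δp, with q in kg/kg and Δp in Pa (1 kg/m² of water = 1 mm).
Layer 1000–510 hPa: Δp = 490 hPa = 49000 Pa, q̄ = 0.0068 kg/kg → 0.0068 × 49000 / 9.8 = 34.00 mm
Layer 510–450 hPa: Δp = 60 hPa = 6000 Pa, q̄ = 0.0031 kg/kg → 0.0031 × 6000 / 9.8 = 1.90 mm
Layer 450–350 hPa: Δp = 100 hPa = 10000 Pa, q̄ = 0.0015 kg/kg → 0.0015 × 10000 / 9.8 = 1.53 mm
Layer 350–200 hPa: Δp = 150 hPa = 15000 Pa, q̄ = 0.0018 kg/kg → 0.0018 × 15000 / 9.8 = 2.76 mm
PW = 34.00 + 1.90 + 1.53 + 2.76 = 40.19 ≈ 40.2 mm.
Rainfall = ε × PW = 0.42 × 40.2 = 16.9 mm.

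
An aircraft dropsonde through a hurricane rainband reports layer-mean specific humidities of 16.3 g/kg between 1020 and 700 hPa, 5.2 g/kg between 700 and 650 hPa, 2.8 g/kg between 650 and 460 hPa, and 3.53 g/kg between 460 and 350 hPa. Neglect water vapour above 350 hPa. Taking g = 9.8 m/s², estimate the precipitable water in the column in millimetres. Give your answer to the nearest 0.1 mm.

PW ≈ 65.3 mm

Precipitable water is the column-integrated vapour mass per unit area: PW = (1/g) Σ q̄ Δp, with q in kg/kg and Δp in Pa (1 kg/m² of water = 1 mm).
Layer 1020–700 hPa: Δp = 320 hPa = 32000 Pa, q̄ = 0.0163 kg/kg → 0.0163 × 32000 / 9.8 = 53.22 mm
Layer 700–650 hPa: Δp = 50 hPa = 5000 Pa, q̄ = 0.0052 kg/kg → 0.0052 × 5000 / 9.8 = 2.65 mm
Layer 650–460 hPa: Δp = 190 hPa = 19000 Pa, q̄ = 0.0028 kg/kg → 0.0028 × 19000 / 9.8 = 5.43 mm
Layer 460–350 hPa: Δp = 110 hPa = 11000 Pa, q̄ = 0.00353 kg/kg → 0.00353 × 11000 / 9.8 = 3.96 mm
PW = 53.22 + 2.65 + 5.43 + 3.96 = 65.26 ≈ 65.3 mm.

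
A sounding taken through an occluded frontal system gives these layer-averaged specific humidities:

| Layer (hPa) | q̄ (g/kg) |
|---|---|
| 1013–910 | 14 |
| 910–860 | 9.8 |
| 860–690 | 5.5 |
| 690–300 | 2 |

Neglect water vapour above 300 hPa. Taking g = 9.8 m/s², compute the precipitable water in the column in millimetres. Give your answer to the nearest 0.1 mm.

Precipitable water is the column-integrated vapour mass per unit area: PW = (1/g) Σ q̄ Δp, with q in kg/kg and Δp in Pa (1 kg/m² of water = 1 mm).
Layer 1013–910 hPa: Δp = 103 hPa = 10300 Pa, q̄ = 0.014 kg/kg → 0.014 × 10300 / 9.8 = 14.71 mm
Layer 910–860 hPa: Δp = 50 hPa = 5000 Pa, q̄ = 0.0098 kg/kg → 0.0098 × 5000 / 9.8 = 5.00 mm
Layer 860–690 hPa: Δp = 170 hPa = 17000 Pa, q̄ = 0.0055 kg/kg → 0.0055 × 17000 / 9.8 = 9.54 mm
Layer 690–300 hPa: Δp = 390 hPa = 39000 Pa, q̄ = 0.002 kg/kg → 0.002 × 39000 / 9.8 = 7.96 mm
PW = 14.71 + 5.00 + 9.54 + 7.96 = 37.21 ≈ 37.2 mm.

PW ≈ 37.2 mm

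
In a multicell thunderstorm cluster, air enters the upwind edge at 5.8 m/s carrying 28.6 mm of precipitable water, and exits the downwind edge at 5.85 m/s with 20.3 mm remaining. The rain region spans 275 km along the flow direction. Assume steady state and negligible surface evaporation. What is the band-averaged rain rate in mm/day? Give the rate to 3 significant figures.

Column moisture flux per unit crosswind length is F = V × PW.
Inflow: F_in = 5.8 × 28.6 = 165.88 mm·m/s
Outflow: F_out = 5.85 × 20.3 = 118.755 mm·m/s
Steady-state rate R = (F_in − F_out)/L = (165.88 − 118.755) / 275000 m = 1.714e-04 mm/s.
R = 1.714e-04 × 3600 × 24 = 14.8 mm/day.

R ≈ 14.8 mm/day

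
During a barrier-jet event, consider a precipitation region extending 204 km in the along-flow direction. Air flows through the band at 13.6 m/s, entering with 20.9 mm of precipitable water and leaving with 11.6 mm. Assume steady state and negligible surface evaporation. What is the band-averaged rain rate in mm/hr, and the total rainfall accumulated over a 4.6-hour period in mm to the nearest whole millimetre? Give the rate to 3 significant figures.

Column moisture flux per unit crosswind length is F = V × PW.
Inflow: F_in = 13.6 × 20.9 = 284.24 mm·m/s
Outflow: F_out = 13.6 × 11.6 = 157.76 mm·m/s
Steady-state rate R = (F_in − F_out)/L = (284.24 − 157.76) / 204000 m = 6.200e-04 mm/s.
R = 6.200e-04 × 3600 = 2.23 mm/hr.
Over 4.6 h: total = 2.23 × 4.6 = 10.258 ≈ 10 mm.

R ≈ 2.23 mm/hr; total ≈ 10 mm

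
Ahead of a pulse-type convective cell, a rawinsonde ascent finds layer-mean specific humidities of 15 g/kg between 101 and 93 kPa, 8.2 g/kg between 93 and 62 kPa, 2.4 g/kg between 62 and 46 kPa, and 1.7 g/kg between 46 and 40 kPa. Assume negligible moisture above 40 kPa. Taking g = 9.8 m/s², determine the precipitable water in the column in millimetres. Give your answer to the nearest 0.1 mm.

PW ≈ 43.1 mm

Precipitable water is the column-integrated vapour mass per unit area: PW = (1/g) Σ q̄ Δp, with q in kg/kg and Δp in Pa (1 kg/m² of water = 1 mm).
Layer 101–93 kPa: Δp = 80 hPa = 8000 Pa, q̄ = 0.015 kg/kg → 0.015 × 8000 / 9.8 = 12.24 mm
Layer 93–62 kPa: Δp = 310 hPa = 31000 Pa, q̄ = 0.0082 kg/kg → 0.0082 × 31000 / 9.8 = 25.94 mm
Layer 62–46 kPa: Δp = 160 hPa = 16000 Pa, q̄ = 0.0024 kg/kg → 0.0024 × 16000 / 9.8 = 3.92 mm
Layer 46–40 kPa: Δp = 60 hPa = 6000 Pa, q̄ = 0.0017 kg/kg → 0.0017 × 6000 / 9.8 = 1.04 mm
PW = 12.24 + 25.94 + 3.92 + 1.04 = 43.14 ≈ 43.1 mm.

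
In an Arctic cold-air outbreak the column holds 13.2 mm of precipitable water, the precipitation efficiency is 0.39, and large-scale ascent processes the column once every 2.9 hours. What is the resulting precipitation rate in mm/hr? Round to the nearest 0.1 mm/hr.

R ≈ 1.8 mm/hr

Each overturning extracts ε × PW = 0.39 × 13.2 = 5.148 mm.
Rate = ε·PW / τ = 5.148 / 2.9 h = 1.8 mm/hr.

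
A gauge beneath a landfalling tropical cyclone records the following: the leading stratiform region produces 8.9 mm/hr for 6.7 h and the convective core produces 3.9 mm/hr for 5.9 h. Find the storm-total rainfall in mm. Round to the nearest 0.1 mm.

total ≈ 82.6 mm

Total = Σ Rᵢ Δtᵢ = 8.9 × 6.7 + 3.9 × 5.9
      = 59.63 + 23.01 = 82.6 mm.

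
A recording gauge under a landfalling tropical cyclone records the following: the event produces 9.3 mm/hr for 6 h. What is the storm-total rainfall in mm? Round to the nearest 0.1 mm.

Total = Σ Rᵢ Δtᵢ = 9.3 × 6
      = 55.8 = 55.8 mm.

total ≈ 55.8 mm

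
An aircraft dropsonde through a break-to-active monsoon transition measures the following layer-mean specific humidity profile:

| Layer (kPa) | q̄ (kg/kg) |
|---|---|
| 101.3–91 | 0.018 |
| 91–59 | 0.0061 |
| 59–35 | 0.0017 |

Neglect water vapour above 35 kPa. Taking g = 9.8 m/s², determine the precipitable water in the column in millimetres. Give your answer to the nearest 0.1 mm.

PW ≈ 43.0 mm

Precipitable water is the column-integrated vapour mass per unit area: PW = (1/g) Σ q̄ Δp, with q in kg/kg and Δp in Pa (1 kg/m² of water = 1 mm).
Layer 101.3–91 kPa: Δp = 103 hPa = 10300 Pa, q̄ = 0.018 kg/kg → 0.018 × 10300 / 9.8 = 18.92 mm
Layer 91–59 kPa: Δp = 320 hPa = 32000 Pa, q̄ = 0.0061 kg/kg → 0.0061 × 32000 / 9.8 = 19.92 mm
Layer 59–35 kPa: Δp = 240 hPa = 24000 Pa, q̄ = 0.0017 kg/kg → 0.0017 × 24000 / 9.8 = 4.16 mm
PW = 18.92 + 19.92 + 4.16 = 43.00 ≈ 43.0 mm.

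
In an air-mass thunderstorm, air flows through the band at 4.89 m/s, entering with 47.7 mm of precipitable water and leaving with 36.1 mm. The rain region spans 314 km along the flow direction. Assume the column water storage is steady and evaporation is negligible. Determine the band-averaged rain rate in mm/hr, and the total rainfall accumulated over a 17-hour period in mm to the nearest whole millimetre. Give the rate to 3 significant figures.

R ≈ 0.650 mm/hr; total ≈ 11 mm

Column moisture flux per unit crosswind length is F = V × PW.
Inflow: F_in = 4.89 × 47.7 = 233.253 mm·m/s
Outflow: F_out = 4.89 × 36.1 = 176.529 mm·m/s
Steady-state rate R = (F_in − F_out)/L = (233.253 − 176.529) / 314000 m = 1.806e-04 mm/s.
R = 1.806e-04 × 3600 = 0.650 mm/hr.
Over 17 h: total = 0.650 × 17 = 11.05 ≈ 11 mm.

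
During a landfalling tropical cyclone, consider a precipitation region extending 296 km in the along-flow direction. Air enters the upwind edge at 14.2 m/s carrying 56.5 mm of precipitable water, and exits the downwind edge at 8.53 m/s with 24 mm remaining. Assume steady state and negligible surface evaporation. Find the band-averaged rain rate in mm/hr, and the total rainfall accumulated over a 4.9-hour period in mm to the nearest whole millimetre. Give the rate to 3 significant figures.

R ≈ 7.27 mm/hr; total ≈ 36 mm

Column moisture flux per unit crosswind length is F = V × PW.
Inflow: F_in = 14.2 × 56.5 = 802.3 mm·m/s
Outflow: F_out = 8.53 × 24 = 204.72 mm·m/s
Steady-state rate R = (F_in − F_out)/L = (802.3 − 204.72) / 296000 m = 2.019e-03 mm/s.
R = 2.019e-03 × 3600 = 7.27 mm/hr.
Over 4.9 h: total = 7.27 × 4.9 = 35.623 ≈ 36 mm.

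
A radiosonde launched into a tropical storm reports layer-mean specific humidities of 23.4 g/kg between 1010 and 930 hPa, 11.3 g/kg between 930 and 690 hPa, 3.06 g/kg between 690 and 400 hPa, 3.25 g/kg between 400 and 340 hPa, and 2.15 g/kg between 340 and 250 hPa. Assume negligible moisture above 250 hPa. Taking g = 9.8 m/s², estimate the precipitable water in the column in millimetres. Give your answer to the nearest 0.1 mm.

PW ≈ 59.8 mm

Precipitable water is the column-integrated vapour mass per unit area: PW = (1/g) Σ q̄ Δp, with q in kg/kg and Δp in Pa (1 kg/m² of water = 1 mm).
Layer 1010–930 hPa: Δp = 80 hPa = 8000 Pa, q̄ = 0.0234 kg/kg → 0.0234 × 8000 / 9.8 = 19.10 mm
Layer 930–690 hPa: Δp = 240 hPa = 24000 Pa, q̄ = 0.0113 kg/kg → 0.0113 × 24000 / 9.8 = 27.67 mm
Layer 690–400 hPa: Δp = 290 hPa = 29000 Pa, q̄ = 0.00306 kg/kg → 0.00306 × 29000 / 9.8 = 9.06 mm
Layer 400–340 hPa: Δp = 60 hPa = 6000 Pa, q̄ = 0.00325 kg/kg → 0.00325 × 6000 / 9.8 = 1.99 mm
Layer 340–250 hPa: Δp = 90 hPa = 9000 Pa, q̄ = 0.00215 kg/kg → 0.00215 × 9000 / 9.8 = 1.97 mm
PW = 19.10 + 27.67 + 9.06 + 1.99 + 1.97 = 59.79 ≈ 59.8 mm.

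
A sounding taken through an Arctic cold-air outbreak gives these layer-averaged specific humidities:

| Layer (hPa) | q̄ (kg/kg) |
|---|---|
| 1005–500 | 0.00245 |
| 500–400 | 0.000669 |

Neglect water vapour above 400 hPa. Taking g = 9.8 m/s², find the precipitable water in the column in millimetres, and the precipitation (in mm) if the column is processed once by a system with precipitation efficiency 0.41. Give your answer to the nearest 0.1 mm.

PW ≈ 13.3 mm; precipitation ≈ 5.5 mm

Precipitable water is the column-integrated vapour mass per unit area: PW = (1/g) Σ q̄ Δp, with q in kg/kg and Δp in Pa (1 kg/m² of water = 1 mm).
Layer 1005–500 hPa: Δp = 505 hPa = 50500 Pa, q̄ = 0.00245 kg/kg → 0.00245 × 50500 / 9.8 = 12.62 mm
Layer 500–400 hPa: Δp = 100 hPa = 10000 Pa, q̄ = 0.000669 kg/kg → 0.000669 × 10000 / 9.8 = 0.68 mm
PW = 12.62 + 0.68 = 13.30 ≈ 13.3 mm.
Precipitation = ε × PW = 0.41 × 13.3 = 5.5 mm.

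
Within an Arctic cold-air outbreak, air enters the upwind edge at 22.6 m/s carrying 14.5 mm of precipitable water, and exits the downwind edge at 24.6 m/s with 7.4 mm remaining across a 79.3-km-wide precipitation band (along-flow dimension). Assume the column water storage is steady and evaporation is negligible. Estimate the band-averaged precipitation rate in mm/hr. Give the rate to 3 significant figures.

Column moisture flux per unit crosswind length is F = V × PW.
Inflow: F_in = 22.6 × 14.5 = 327.7 mm·m/s
Outflow: F_out = 24.6 × 7.4 = 182.04 mm·m/s
Steady-state rate R = (F_in − F_out)/L = (327.7 − 182.04) / 79300 m = 1.837e-03 mm/s.
R = 1.837e-03 × 3600 = 6.61 mm/hr.

R ≈ 6.61 mm/hr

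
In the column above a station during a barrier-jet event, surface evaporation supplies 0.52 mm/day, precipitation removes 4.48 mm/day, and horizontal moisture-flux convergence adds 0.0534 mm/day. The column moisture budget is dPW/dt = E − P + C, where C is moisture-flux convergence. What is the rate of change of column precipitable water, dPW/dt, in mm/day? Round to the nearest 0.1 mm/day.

dPW/dt ≈ -3.9 mm/day

dPW/dt = E − P + C = 0.52 − 4.48 + (0.0534) = -3.9 mm/day.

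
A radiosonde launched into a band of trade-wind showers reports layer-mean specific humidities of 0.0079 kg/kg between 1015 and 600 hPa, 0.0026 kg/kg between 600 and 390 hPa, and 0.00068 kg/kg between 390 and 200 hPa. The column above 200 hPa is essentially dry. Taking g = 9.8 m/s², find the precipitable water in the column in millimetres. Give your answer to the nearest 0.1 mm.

Precipitable water is the column-integrated vapour mass per unit area: PW = (1/g) Σ q̄ Δp, with q in kg/kg and Δp in Pa (1 kg/m² of water = 1 mm).
Layer 1015–600 hPa: Δp = 415 hPa = 41500 Pa, q̄ = 0.0079 kg/kg → 0.0079 × 41500 / 9.8 = 33.45 mm
Layer 600–390 hPa: Δp = 210 hPa = 21000 Pa, q̄ = 0.0026 kg/kg → 0.0026 × 21000 / 9.8 = 5.57 mm
Layer 390–200 hPa: Δp = 190 hPa = 19000 Pa, q̄ = 0.00068 kg/kg → 0.00068 × 19000 / 9.8 = 1.32 mm
PW = 33.45 + 5.57 + 1.32 = 40.34 ≈ 40.3 mm.

PW ≈ 40.3 mm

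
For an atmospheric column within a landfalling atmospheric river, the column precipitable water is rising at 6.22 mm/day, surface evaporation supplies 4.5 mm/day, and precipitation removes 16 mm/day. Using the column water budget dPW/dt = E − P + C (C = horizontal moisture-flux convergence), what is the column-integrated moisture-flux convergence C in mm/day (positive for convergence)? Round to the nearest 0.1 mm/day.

dPW/dt = +6.22 mm/day.
C = dPW/dt − E + P = (+6.22) − 4.5 + 16 = 17.7 mm/day.

C ≈ 17.7 mm/day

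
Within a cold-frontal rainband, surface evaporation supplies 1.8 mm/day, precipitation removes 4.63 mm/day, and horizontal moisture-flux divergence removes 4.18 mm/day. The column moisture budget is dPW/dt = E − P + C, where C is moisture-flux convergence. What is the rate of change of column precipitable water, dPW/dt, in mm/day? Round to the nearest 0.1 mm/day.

dPW/dt ≈ -7.0 mm/day

dPW/dt = E − P + C = 1.8 − 4.63 + (-4.18) = -7.0 mm/day.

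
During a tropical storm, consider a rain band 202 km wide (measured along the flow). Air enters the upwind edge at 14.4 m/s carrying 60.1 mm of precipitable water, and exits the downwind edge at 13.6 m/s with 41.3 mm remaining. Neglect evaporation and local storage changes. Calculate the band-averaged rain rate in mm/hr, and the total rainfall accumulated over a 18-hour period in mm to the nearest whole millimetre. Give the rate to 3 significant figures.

R ≈ 5.41 mm/hr; total ≈ 97 mm

Column moisture flux per unit crosswind length is F = V × PW.
Inflow: F_in = 14.4 × 60.1 = 865.44 mm·m/s
Outflow: F_out = 13.6 × 41.3 = 561.68 mm·m/s
Steady-state rate R = (F_in − F_out)/L = (865.44 − 561.68) / 202000 m = 1.504e-03 mm/s.
R = 1.504e-03 × 3600 = 5.41 mm/hr.
Over 18 h: total = 5.41 × 18 = 97.38 ≈ 97 mm.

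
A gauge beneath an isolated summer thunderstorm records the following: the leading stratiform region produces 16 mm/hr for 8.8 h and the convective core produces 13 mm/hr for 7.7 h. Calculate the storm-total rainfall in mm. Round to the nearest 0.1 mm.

Total = Σ Rᵢ Δtᵢ = 16 × 8.8 + 13 × 7.7
      = 140.8 + 100.1 = 240.9 mm.

total ≈ 240.9 mm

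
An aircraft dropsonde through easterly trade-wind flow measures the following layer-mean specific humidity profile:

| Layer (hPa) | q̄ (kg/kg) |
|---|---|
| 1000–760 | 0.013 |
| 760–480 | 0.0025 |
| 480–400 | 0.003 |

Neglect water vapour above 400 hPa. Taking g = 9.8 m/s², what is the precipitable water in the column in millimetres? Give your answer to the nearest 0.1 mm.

Precipitable water is the column-integrated vapour mass per unit area: PW = (1/g) Σ q̄ Δp, with q in kg/kg and Δp in Pa (1 kg/m² of water = 1 mm).
Layer 1000–760 hPa: Δp = 240 hPa = 24000 Pa, q̄ = 0.013 kg/kg → 0.013 × 24000 / 9.8 = 31.84 mm
Layer 760–480 hPa: Δp = 280 hPa = 28000 Pa, q̄ = 0.0025 kg/kg → 0.0025 × 28000 / 9.8 = 7.14 mm
Layer 480–400 hPa: Δp = 80 hPa = 8000 Pa, q̄ = 0.003 kg/kg → 0.003 × 8000 / 9.8 = 2.45 mm
PW = 31.84 + 7.14 + 2.45 = 41.43 ≈ 41.4 mm.

PW ≈ 41.4 mm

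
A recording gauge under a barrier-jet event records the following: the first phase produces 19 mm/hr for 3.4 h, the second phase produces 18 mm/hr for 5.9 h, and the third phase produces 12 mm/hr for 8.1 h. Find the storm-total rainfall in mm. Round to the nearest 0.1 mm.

total ≈ 268.0 mm

Total = Σ Rᵢ Δtᵢ = 19 × 3.4 + 18 × 5.9 + 12 × 8.1
      = 64.6 + 106.2 + 97.2 = 268.0 mm.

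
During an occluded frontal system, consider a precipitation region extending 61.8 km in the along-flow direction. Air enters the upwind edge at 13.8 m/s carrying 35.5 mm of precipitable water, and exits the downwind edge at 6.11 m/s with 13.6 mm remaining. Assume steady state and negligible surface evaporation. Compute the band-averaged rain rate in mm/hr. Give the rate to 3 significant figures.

Column moisture flux per unit crosswind length is F = V × PW.
Inflow: F_in = 13.8 × 35.5 = 489.9 mm·m/s
Outflow: F_out = 6.11 × 13.6 = 83.096 mm·m/s
Steady-state rate R = (F_in − F_out)/L = (489.9 − 83.096) / 61800 m = 6.583e-03 mm/s.
R = 6.583e-03 × 3600 = 23.7 mm/hr.

R ≈ 23.7 mm/hr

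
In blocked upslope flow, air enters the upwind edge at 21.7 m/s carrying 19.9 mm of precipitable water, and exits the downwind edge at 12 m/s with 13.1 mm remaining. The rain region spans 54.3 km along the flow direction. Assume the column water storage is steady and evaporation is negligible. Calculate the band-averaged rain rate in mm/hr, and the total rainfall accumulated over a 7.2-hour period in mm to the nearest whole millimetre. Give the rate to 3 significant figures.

R ≈ 18.2 mm/hr; total ≈ 131 mm

Column moisture flux per unit crosswind length is F = V × PW.
Inflow: F_in = 21.7 × 19.9 = 431.83 mm·m/s
Outflow: F_out = 12 × 13.1 = 157.2 mm·m/s
Steady-state rate R = (F_in − F_out)/L = (431.83 − 157.2) / 54300 m = 5.058e-03 mm/s.
R = 5.058e-03 × 3600 = 18.2 mm/hr.
Over 7.2 h: total = 18.2 × 7.2 = 131.04 ≈ 131 mm.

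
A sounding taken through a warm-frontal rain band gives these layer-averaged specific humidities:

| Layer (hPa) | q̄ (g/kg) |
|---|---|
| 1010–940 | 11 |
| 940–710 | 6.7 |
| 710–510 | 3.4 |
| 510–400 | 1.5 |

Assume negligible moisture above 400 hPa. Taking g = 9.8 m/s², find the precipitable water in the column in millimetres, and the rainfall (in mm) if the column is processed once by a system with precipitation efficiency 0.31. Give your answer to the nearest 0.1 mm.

Precipitable water is the column-integrated vapour mass per unit area: PW = (1/g) Σ q̄ Δp, with q in kg/kg and Δp in Pa (1 kg/m² of water = 1 mm).
Layer 1010–940 hPa: Δp = 70 hPa = 7000 Pa, q̄ = 0.011 kg/kg → 0.011 × 7000 / 9.8 = 7.86 mm
Layer 940–710 hPa: Δp = 230 hPa = 23000 Pa, q̄ = 0.0067 kg/kg → 0.0067 × 23000 / 9.8 = 15.72 mm
Layer 710–510 hPa: Δp = 200 hPa = 20000 Pa, q̄ = 0.0034 kg/kg → 0.0034 × 20000 / 9.8 = 6.94 mm
Layer 510–400 hPa: Δp = 110 hPa = 11000 Pa, q̄ = 0.0015 kg/kg → 0.0015 × 11000 / 9.8 = 1.68 mm
PW = 7.86 + 15.72 + 6.94 + 1.68 = 32.20 ≈ 32.2 mm.
Rainfall = ε × PW = 0.31 × 32.2 = 10.0 mm.

PW ≈ 32.2 mm; rainfall ≈ 10.0 mm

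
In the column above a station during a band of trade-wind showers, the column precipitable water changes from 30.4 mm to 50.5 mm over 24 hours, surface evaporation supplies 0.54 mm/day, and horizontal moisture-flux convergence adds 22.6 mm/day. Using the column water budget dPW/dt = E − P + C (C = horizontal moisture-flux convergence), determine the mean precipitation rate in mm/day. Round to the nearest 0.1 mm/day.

dPW/dt = (50.5 − 30.4) mm / (24/24 day) = +20.100 mm/day.
P = E + C − dPW/dt = 0.54 + (22.6) − (+20.100) = 3.0 mm/day.

P ≈ 3.0 mm/day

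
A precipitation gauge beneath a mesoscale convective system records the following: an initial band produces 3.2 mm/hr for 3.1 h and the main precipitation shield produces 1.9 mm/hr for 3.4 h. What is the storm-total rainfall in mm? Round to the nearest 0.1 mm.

Total = Σ Rᵢ Δtᵢ = 3.2 × 3.1 + 1.9 × 3.4
      = 9.92 + 6.46 = 16.4 mm.

total ≈ 16.4 mm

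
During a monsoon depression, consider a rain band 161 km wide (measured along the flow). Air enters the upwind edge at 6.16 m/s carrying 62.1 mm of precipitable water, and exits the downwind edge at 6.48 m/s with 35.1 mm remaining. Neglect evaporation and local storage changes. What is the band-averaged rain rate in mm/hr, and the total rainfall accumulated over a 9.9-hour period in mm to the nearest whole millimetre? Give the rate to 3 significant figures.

Column moisture flux per unit crosswind length is F = V × PW.
Inflow: F_in = 6.16 × 62.1 = 382.536 mm·m/s
Outflow: F_out = 6.48 × 35.1 = 227.448 mm·m/s
Steady-state rate R = (F_in − F_out)/L = (382.536 − 227.448) / 161000 m = 9.633e-04 mm/s.
R = 9.633e-04 × 3600 = 3.47 mm/hr.
Over 9.9 h: total = 3.47 × 9.9 = 34.353 ≈ 34 mm.

R ≈ 3.47 mm/hr; total ≈ 34 mm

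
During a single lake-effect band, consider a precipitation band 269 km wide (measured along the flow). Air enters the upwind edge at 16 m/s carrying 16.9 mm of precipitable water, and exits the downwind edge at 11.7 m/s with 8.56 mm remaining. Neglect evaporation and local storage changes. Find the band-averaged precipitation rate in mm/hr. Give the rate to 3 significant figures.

R ≈ 2.28 mm/hr

Column moisture flux per unit crosswind length is F = V × PW.
Inflow: F_in = 16 × 16.9 = 270.4 mm·m/s
Outflow: F_out = 11.7 × 8.56 = 100.152 mm·m/s
Steady-state rate R = (F_in − F_out)/L = (270.4 − 100.152) / 269000 m = 6.329e-04 mm/s.
R = 6.329e-04 × 3600 = 2.28 mm/hr.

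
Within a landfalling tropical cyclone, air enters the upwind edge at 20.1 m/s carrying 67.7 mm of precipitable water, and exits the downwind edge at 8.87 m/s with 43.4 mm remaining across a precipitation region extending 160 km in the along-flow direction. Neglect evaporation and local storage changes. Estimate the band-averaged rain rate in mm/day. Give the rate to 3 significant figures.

R ≈ 527 mm/day

Column moisture flux per unit crosswind length is F = V × PW.
Inflow: F_in = 20.1 × 67.7 = 1360.77 mm·m/s
Outflow: F_out = 8.87 × 43.4 = 384.958 mm·m/s
Steady-state rate R = (F_in − F_out)/L = (1360.77 − 384.958) / 160000 m = 6.099e-03 mm/s.
R = 6.099e-03 × 3600 × 24 = 527 mm/day.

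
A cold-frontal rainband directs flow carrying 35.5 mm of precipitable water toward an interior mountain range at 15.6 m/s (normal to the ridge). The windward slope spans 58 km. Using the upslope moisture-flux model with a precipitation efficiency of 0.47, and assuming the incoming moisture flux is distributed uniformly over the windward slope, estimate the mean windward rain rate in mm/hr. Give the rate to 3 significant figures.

R ≈ 16.2 mm/hr

Incoming column moisture flux per unit ridge length: F = V × PW = 15.6 × 35.5 = 553.8 mm·m/s.
Spread over the 58 km slope with efficiency ε = 0.47: R = ε·F/W = 0.47 × 553.8 / 58000 m = 4.488e-03 mm/s.
R = 4.488e-03 × 3600 = 16.2 mm/hr.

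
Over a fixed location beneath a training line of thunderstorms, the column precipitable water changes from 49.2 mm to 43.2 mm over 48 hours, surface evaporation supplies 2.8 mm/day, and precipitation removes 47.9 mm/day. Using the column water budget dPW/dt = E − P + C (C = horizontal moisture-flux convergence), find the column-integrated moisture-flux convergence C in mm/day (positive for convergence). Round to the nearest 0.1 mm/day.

C ≈ 42.1 mm/day

dPW/dt = (43.2 − 49.2) mm / (48/24 day) = -3.000 mm/day.
C = dPW/dt − E + P = (-3.000) − 2.8 + 47.9 = 42.1 mm/day.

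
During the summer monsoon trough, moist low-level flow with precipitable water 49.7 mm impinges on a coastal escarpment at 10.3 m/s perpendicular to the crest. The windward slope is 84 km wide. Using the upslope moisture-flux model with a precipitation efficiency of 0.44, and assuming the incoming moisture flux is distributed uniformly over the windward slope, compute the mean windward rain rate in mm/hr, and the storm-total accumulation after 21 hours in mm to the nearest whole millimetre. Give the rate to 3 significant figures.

Incoming column moisture flux per unit ridge length: F = V × PW = 10.3 × 49.7 = 511.91 mm·m/s.
Spread over the 84 km slope with efficiency ε = 0.44: R = ε·F/W = 0.44 × 511.91 / 84000 m = 2.681e-03 mm/s.
R = 2.681e-03 × 3600 = 9.65 mm/hr.
Over 21 h: total = 9.65 × 21 = 202.65 ≈ 203 mm.

R ≈ 9.65 mm/hr; total ≈ 203 mm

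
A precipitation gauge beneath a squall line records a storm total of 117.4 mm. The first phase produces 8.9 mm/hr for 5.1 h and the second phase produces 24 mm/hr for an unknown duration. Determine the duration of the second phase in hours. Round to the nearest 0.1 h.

Known phases: 8.9 × 5.1 = 45.39 mm.
Remaining depth = 117.4 − 45.39 = 72.01 mm.
Duration = 72.01 / 24 = 3.0 h.

duration ≈ 3.0 h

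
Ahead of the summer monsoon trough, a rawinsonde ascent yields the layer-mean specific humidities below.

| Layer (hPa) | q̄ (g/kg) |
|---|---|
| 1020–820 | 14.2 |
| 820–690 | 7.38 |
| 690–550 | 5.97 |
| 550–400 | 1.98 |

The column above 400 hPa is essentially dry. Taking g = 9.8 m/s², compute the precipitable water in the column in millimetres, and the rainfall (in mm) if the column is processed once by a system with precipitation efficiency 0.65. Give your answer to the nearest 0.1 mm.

PW ≈ 50.3 mm; rainfall ≈ 32.7 mm

Precipitable water is the column-integrated vapour mass per unit area: PW = (1/g) Σ q̄ Δp, with q in kg/kg and Δp in Pa (1 kg/m² of water = 1 mm).
Layer 1020–820 hPa: Δp = 200 hPa = 20000 Pa, q̄ = 0.0142 kg/kg → 0.0142 × 20000 / 9.8 = 28.98 mm
Layer 820–690 hPa: Δp = 130 hPa = 13000 Pa, q̄ = 0.00738 kg/kg → 0.00738 × 13000 / 9.8 = 9.79 mm
Layer 690–550 hPa: Δp = 140 hPa = 14000 Pa, q̄ = 0.00597 kg/kg → 0.00597 × 14000 / 9.8 = 8.53 mm
Layer 550–400 hPa: Δp = 150 hPa = 15000 Pa, q̄ = 0.00198 kg/kg → 0.00198 × 15000 / 9.8 = 3.03 mm
PW = 28.98 + 9.79 + 8.53 + 3.03 = 50.33 ≈ 50.3 mm.
Rainfall = ε × PW = 0.65 × 50.3 = 32.7 mm.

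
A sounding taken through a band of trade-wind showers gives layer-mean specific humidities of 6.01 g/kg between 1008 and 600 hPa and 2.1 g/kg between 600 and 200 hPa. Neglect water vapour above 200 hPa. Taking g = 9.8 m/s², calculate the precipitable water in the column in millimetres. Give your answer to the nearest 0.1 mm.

PW ≈ 33.6 mm

Precipitable water is the column-integrated vapour mass per unit area: PW = (1/g) Σ q̄ Δp, with q in kg/kg and Δp in Pa (1 kg/m² of water = 1 mm).
Layer 1008–600 hPa: Δp = 408 hPa = 40800 Pa, q̄ = 0.00601 kg/kg → 0.00601 × 40800 / 9.8 = 25.02 mm
Layer 600–200 hPa: Δp = 400 hPa = 40000 Pa, q̄ = 0.0021 kg/kg → 0.0021 × 40000 / 9.8 = 8.57 mm
PW = 25.02 + 8.57 = 33.59 ≈ 33.6 mm.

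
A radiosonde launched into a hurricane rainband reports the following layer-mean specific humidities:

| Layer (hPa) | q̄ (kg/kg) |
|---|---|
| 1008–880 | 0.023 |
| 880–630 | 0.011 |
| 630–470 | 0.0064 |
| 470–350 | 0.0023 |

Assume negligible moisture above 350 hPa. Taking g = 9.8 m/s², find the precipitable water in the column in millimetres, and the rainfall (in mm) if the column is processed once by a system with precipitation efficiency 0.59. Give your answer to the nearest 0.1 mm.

PW ≈ 71.4 mm; rainfall ≈ 42.1 mm

Precipitable water is the column-integrated vapour mass per unit area: PW = (1/g) Σ q̄ Δp, with q in kg/kg and Δp in Pa (1 kg/m² of water = 1 mm).
Layer 1008–880 hPa: Δp = 128 hPa = 12800 Pa, q̄ = 0.023 kg/kg → 0.023 × 12800 / 9.8 = 30.04 mm
Layer 880–630 hPa: Δp = 250 hPa = 25000 Pa, q̄ = 0.011 kg/kg → 0.011 × 25000 / 9.8 = 28.06 mm
Layer 630–470 hPa: Δp = 160 hPa = 16000 Pa, q̄ = 0.0064 kg/kg → 0.0064 × 16000 / 9.8 = 10.45 mm
Layer 470–350 hPa: Δp = 120 hPa = 12000 Pa, q̄ = 0.0023 kg/kg → 0.0023 × 12000 / 9.8 = 2.82 mm
PW = 30.04 + 28.06 + 10.45 + 2.82 = 71.37 ≈ 71.4 mm.
Rainfall = ε × PW = 0.59 × 71.4 = 42.1 mm.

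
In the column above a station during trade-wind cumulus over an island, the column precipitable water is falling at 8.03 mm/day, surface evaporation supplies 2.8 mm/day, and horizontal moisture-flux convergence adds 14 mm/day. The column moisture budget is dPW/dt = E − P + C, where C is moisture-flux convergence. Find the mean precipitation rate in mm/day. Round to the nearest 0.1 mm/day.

dPW/dt = -8.03 mm/day.
P = E + C − dPW/dt = 2.8 + (14) − (-8.03) = 24.8 mm/day.

P ≈ 24.8 mm/day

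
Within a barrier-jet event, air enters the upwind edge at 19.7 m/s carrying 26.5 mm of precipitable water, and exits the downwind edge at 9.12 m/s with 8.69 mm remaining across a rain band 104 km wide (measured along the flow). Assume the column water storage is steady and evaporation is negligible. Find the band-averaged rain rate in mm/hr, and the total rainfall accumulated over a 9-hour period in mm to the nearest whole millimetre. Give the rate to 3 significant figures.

R ≈ 15.3 mm/hr; total ≈ 138 mm

Column moisture flux per unit crosswind length is F = V × PW.
Inflow: F_in = 19.7 × 26.5 = 522.05 mm·m/s
Outflow: F_out = 9.12 × 8.69 = 79.2528 mm·m/s
Steady-state rate R = (F_in − F_out)/L = (522.05 − 79.2528) / 104000 m = 4.258e-03 mm/s.
R = 4.258e-03 × 3600 = 15.3 mm/hr.
Over 9 h: total = 15.3 × 9 = 137.7 ≈ 138 mm.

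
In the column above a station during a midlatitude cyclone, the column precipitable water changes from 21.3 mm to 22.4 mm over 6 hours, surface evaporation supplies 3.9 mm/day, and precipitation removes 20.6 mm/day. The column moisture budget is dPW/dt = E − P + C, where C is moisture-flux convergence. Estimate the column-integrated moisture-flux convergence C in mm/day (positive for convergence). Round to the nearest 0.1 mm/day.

C ≈ 21.1 mm/day

dPW/dt = (22.4 − 21.3) mm / (6/24 day) = +4.400 mm/day.
C = dPW/dt − E + P = (+4.400) − 3.9 + 20.6 = 21.1 mm/day.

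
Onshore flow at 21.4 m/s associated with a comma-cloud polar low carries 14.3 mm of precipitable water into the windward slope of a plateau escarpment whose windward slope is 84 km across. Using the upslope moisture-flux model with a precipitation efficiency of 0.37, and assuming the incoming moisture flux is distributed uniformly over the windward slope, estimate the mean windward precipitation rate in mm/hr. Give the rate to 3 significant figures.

R ≈ 4.85 mm/hr

Incoming column moisture flux per unit ridge length: F = V × PW = 21.4 × 14.3 = 306.02 mm·m/s.
Spread over the 84 km slope with efficiency ε = 0.37: R = ε·F/W = 0.37 × 306.02 / 84000 m = 1.348e-03 mm/s.
R = 1.348e-03 × 3600 = 4.85 mm/hr.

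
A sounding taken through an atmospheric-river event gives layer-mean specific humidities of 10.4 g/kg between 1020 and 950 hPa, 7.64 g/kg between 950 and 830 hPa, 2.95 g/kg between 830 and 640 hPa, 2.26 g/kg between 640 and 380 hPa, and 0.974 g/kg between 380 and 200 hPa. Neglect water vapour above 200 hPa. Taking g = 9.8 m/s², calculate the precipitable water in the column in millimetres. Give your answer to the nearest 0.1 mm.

Precipitable water is the column-integrated vapour mass per unit area: PW = (1/g) Σ q̄ Δp, with q in kg/kg and Δp in Pa (1 kg/m² of water = 1 mm).
Layer 1020–950 hPa: Δp = 70 hPa = 7000 Pa, q̄ = 0.0104 kg/kg → 0.0104 × 7000 / 9.8 = 7.43 mm
Layer 950–830 hPa: Δp = 120 hPa = 12000 Pa, q̄ = 0.00764 kg/kg → 0.00764 × 12000 / 9.8 = 9.36 mm
Layer 830–640 hPa: Δp = 190 hPa = 19000 Pa, q̄ = 0.00295 kg/kg → 0.00295 × 19000 / 9.8 = 5.72 mm
Layer 640–380 hPa: Δp = 260 hPa = 26000 Pa, q̄ = 0.00226 kg/kg → 0.00226 × 26000 / 9.8 = 6.00 mm
Layer 380–200 hPa: Δp = 180 hPa = 18000 Pa, q̄ = 0.000974 kg/kg → 0.000974 × 18000 / 9.8 = 1.79 mm
PW = 7.43 + 9.36 + 5.72 + 6.00 + 1.79 = 30.30 ≈ 30.3 mm.

PW ≈ 30.3 mm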